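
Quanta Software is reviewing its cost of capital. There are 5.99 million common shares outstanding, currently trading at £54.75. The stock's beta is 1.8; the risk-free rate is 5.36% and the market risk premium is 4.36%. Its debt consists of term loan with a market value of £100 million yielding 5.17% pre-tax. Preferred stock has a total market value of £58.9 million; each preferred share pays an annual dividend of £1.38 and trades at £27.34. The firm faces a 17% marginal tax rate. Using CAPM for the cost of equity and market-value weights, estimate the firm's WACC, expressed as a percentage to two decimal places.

Cost of equity via CAPM: Re = 5.36% + 1.8 × 4.36% = 13.2080%.
Cost of preferred: Rp = 1.38 / 27.34 = 5.0475%.
Market value of equity E = 54.75 × 5.99m = 327.9525m.
Total capital V = 327.9525 + 58.9 + 100 = 486.8525.
Equity: weight = 327.9525/486.8525 = 0.6736; cost = 13.208%.
Preferred: weight = 58.9/486.8525 = 0.1210; cost = 5.0475%.
Term loan: weight = 100/486.8525 = 0.2054; after-tax cost = 5.17% × (1 − 17%) = 4.2911%.
WACC = 0.6736 × 13.2080% + 0.1210 × 5.0475% + 0.2054 × 4.2911% = 10.3892%.

10.39%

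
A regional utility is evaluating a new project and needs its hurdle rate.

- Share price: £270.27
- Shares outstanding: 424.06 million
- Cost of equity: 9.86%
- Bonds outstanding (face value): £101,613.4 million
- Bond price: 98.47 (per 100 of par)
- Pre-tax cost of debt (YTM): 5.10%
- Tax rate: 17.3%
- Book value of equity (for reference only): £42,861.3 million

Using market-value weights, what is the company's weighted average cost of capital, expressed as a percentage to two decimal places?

7.23%

Market value of equity E = 270.27 × 424.06m = 114610.6962m. Market value of debt D = 101613.4m × 98.47/100 = 100058.71498m.
Total capital V = 114610.6962 + 100058.71498 = 214669.41118.
Equity: weight = 114610.6962/214669.41118 = 0.5339; cost = 9.86%.
Bonds outstanding: weight = 100058.71498/214669.41118 = 0.4661; after-tax cost = 5.1% × (1 − 17.3%) = 4.2177%.
WACC = 0.5339 × 9.8600% + 0.4661 × 4.2177% = 7.2301%.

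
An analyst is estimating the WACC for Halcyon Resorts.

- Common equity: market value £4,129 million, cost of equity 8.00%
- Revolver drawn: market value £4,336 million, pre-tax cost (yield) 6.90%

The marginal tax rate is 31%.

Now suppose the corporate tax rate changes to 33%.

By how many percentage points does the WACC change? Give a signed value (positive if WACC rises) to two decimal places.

-0.07 pp

Current WACC:
Total capital V = 4129 + 4336 = 8465.
Equity: weight = 4129/8465 = 0.4878; cost = 8%.
Revolver drawn: weight = 4336/8465 = 0.5122; after-tax cost = 6.9% × (1 − 31%) = 4.7610%.
WACC = 0.4878 × 8.0000% + 0.5122 × 4.7610% = 6.3409%.
After the change:
Total capital V = 4129 + 4336 = 8465.
Equity: weight = 4129/8465 = 0.4878; cost = 8%.
Revolver drawn: weight = 4336/8465 = 0.5122; after-tax cost = 6.9% × (1 − 33%) = 4.6230%.
WACC = 0.4878 × 8.0000% + 0.5122 × 4.6230% = 6.2702%.
Change in WACC = 6.2702% − 6.3409% = -0.0707 pp.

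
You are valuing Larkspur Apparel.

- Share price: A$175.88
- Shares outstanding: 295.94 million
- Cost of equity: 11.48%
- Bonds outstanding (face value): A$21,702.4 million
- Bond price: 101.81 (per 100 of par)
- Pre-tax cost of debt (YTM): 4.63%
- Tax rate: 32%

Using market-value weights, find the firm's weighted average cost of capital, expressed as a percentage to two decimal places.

9.00%

Market value of equity E = 175.88 × 295.94m = 52049.9272m. Market value of debt D = 21702.4m × 101.81/100 = 22095.21344m.
Total capital V = 52049.9272 + 22095.21344 = 74145.14064.
Equity: weight = 52049.9272/74145.14064 = 0.7020; cost = 11.48%.
Bonds outstanding: weight = 22095.21344/74145.14064 = 0.2980; after-tax cost = 4.63% × (1 − 32%) = 3.1484%.
WACC = 0.7020 × 11.4800% + 0.2980 × 3.1484% = 8.9972%.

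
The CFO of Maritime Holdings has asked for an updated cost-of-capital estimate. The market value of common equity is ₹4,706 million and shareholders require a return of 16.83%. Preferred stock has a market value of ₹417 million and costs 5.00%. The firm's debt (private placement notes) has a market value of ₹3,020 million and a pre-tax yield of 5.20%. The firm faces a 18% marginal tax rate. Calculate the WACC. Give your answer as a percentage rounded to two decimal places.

11.56%

Total capital V = 4706 + 417 + 3020 = 8143.
Equity: weight = 4706/8143 = 0.5779; cost = 16.83%.
Preferred: weight = 417/8143 = 0.0512; cost = 5%.
Private placement notes: weight = 3020/8143 = 0.3709; after-tax cost = 5.2% × (1 − 18%) = 4.2640%.
WACC = 0.5779 × 16.8300% + 0.0512 × 5.0000% + 0.3709 × 4.2640% = 11.5638%.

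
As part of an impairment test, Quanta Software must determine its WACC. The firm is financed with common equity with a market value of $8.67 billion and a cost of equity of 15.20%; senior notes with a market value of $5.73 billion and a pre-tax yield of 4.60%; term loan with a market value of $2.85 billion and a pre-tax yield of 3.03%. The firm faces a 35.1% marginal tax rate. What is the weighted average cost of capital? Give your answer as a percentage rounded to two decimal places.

8.96%

Total capital V = 8.67 + 5.73 + 2.85 = 17.25.
Equity: weight = 8.67/17.25 = 0.5026; cost = 15.2%.
Senior notes: weight = 5.73/17.25 = 0.3322; after-tax cost = 4.6% × (1 − 35.1%) = 2.9854%.
Term loan: weight = 2.85/17.25 = 0.1652; after-tax cost = 3.03% × (1 − 35.1%) = 1.9665%.
WACC = 0.5026 × 15.2000% + 0.3322 × 2.9854% + 0.1652 × 1.9665% = 8.9562%.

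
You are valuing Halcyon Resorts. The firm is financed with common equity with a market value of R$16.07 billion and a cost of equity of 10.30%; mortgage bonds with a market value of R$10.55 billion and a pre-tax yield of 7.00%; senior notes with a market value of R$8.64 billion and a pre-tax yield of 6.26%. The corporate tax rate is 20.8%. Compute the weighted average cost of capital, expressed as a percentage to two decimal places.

7.57%

Total capital V = 16.07 + 10.55 + 8.64 = 35.26.
Equity: weight = 16.07/35.26 = 0.4558; cost = 10.3%.
Mortgage bonds: weight = 10.55/35.26 = 0.2992; after-tax cost = 7% × (1 − 20.8%) = 5.5440%.
Senior notes: weight = 8.64/35.26 = 0.2450; after-tax cost = 6.26% × (1 − 20.8%) = 4.9579%.
WACC = 0.4558 × 10.3000% + 0.2992 × 5.5440% + 0.2450 × 4.9579% = 7.5680%.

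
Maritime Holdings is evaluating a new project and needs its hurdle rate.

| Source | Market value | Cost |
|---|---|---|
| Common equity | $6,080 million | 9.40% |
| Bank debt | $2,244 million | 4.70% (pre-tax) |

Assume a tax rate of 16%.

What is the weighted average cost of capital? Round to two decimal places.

Total capital V = 6080 + 2244 = 8324.
Equity: weight = 6080/8324 = 0.7304; cost = 9.4%.
Bank debt: weight = 2244/8324 = 0.2696; after-tax cost = 4.7% × (1 − 16%) = 3.9480%.
WACC = 0.7304 × 9.4000% + 0.2696 × 3.9480% = 7.9302%.

7.93%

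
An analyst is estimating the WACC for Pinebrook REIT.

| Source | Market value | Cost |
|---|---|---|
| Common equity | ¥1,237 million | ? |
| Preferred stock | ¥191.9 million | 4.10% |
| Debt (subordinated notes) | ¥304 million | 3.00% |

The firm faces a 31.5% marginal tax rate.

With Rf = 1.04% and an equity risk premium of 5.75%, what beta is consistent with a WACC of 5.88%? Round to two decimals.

Total capital V = 1237 + 191.9 + 304 = 1732.9.
Equity weight = 1237/1732.9 = 0.7138.
Preferred weight = 191.9/1732.9 = 0.1107.
Subordinated notes weight = 304/1732.9 = 0.1754.
Debt contribution = 0.1754 × 3% × (1 − 31.5%) = 0.3605%.
Preferred contribution = 0.1107 × 4.1% = 0.4540%.
Required equity contribution = 5.88% − 0.8145% = 5.0655%  ⇒  Re = 7.0962%.
CAPM: 7.0962% = 1.04% + β × 5.75%  ⇒  β = 1.0532.

1.05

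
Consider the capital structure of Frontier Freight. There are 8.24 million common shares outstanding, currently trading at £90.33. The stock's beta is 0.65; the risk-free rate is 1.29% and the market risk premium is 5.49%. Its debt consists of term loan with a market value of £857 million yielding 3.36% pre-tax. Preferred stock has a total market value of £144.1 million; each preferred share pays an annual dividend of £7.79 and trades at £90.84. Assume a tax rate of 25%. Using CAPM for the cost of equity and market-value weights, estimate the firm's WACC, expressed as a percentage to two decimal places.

4.02%

Cost of equity via CAPM: Re = 1.29% + 0.65 × 5.49% = 4.8585%.
Cost of preferred: Rp = 7.79 / 90.84 = 8.5755%.
Market value of equity E = 90.33 × 8.24m = 744.3192m.
Total capital V = 744.3192 + 144.1 + 857 = 1745.4192.
Equity: weight = 744.3192/1745.4192 = 0.4264; cost = 4.8585%.
Preferred: weight = 144.1/1745.4192 = 0.0826; cost = 8.5755%.
Term loan: weight = 857/1745.4192 = 0.4910; after-tax cost = 3.36% × (1 − 25%) = 2.5200%.
WACC = 0.4264 × 4.8585% + 0.0826 × 8.5755% + 0.4910 × 2.5200% = 4.0172%.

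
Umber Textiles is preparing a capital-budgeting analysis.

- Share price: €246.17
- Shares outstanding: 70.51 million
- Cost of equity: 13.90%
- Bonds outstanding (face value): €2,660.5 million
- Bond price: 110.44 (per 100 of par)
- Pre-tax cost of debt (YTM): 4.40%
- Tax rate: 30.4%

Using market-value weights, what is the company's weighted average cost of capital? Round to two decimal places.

12.33%

Market value of equity E = 246.17 × 70.51m = 17357.4467m. Market value of debt D = 2660.5m × 110.44/100 = 2938.2562m.
Total capital V = 17357.4467 + 2938.2562 = 20295.7029.
Equity: weight = 17357.4467/20295.7029 = 0.8552; cost = 13.9%.
Bonds outstanding: weight = 2938.2562/20295.7029 = 0.1448; after-tax cost = 4.4% × (1 − 30.4%) = 3.0624%.
WACC = 0.8552 × 13.9000% + 0.1448 × 3.0624% = 12.3310%.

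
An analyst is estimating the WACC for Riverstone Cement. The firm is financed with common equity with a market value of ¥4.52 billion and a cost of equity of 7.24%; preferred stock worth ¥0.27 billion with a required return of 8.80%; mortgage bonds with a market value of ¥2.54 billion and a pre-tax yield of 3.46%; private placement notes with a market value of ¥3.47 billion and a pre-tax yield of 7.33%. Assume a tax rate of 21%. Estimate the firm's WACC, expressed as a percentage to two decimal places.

5.75%

Total capital V = 4.52 + 0.27 + 2.54 + 3.47 = 10.8.
Equity: weight = 4.52/10.8 = 0.4185; cost = 7.24%.
Preferred: weight = 0.27/10.8 = 0.0250; cost = 8.8%.
Mortgage bonds: weight = 2.54/10.8 = 0.2352; after-tax cost = 3.46% × (1 − 21%) = 2.7334%.
Private placement notes: weight = 3.47/10.8 = 0.3213; after-tax cost = 7.33% × (1 − 21%) = 5.7907%.
WACC = 0.4185 × 7.2400% + 0.0250 × 8.8000% + 0.2352 × 2.7334% + 0.3213 × 5.7907% = 5.7535%.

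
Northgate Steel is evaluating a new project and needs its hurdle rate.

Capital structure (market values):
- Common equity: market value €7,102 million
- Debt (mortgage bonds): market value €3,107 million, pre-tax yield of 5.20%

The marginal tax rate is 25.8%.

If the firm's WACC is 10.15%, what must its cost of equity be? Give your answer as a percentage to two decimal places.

Total capital V = 7102 + 3107 = 10209.
Equity weight = 7102/10209 = 0.6957.
Mortgage bonds weight = 3107/10209 = 0.3043.
Debt contribution = 0.3043 × 5.2% × (1 − 25.8%) = 1.1743%.
Required equity contribution = 10.15% − 1.1743% = 8.9757%.
Re = 8.9757% / 0.6957 = 12.9025%.

12.90%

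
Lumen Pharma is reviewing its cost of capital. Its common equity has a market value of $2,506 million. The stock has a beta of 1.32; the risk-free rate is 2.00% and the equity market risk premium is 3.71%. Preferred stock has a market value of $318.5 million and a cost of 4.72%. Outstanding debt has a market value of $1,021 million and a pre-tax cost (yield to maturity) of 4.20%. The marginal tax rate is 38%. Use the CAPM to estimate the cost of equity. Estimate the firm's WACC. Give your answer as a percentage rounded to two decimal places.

5.58%

Cost of equity via CAPM: Re = 2.0% + 1.32 × 3.71% = 6.8972%.
Total capital V = 2506 + 318.5 + 1021 = 3845.5.
Equity: weight = 2506/3845.5 = 0.6517; cost = 6.8972%.
Preferred: weight = 318.5/3845.5 = 0.0828; cost = 4.72%.
Debt: weight = 1021/3845.5 = 0.2655; after-tax cost = 4.2% × (1 − 38%) = 2.6040%.
WACC = 0.6517 × 6.8972% + 0.0828 × 4.7200% + 0.2655 × 2.6040% = 5.5770%.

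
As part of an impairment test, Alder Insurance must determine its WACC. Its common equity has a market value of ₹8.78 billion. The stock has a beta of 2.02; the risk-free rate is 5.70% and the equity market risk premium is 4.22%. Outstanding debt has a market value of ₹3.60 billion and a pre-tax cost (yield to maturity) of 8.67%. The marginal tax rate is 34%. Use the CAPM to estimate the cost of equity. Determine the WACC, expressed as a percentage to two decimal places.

11.75%

Cost of equity via CAPM: Re = 5.7% + 2.02 × 4.22% = 14.2244%.
Total capital V = 8.78 + 3.6 = 12.38.
Equity: weight = 8.78/12.38 = 0.7092; cost = 14.2244%.
Debt: weight = 3.6/12.38 = 0.2908; after-tax cost = 8.67% × (1 − 34%) = 5.7222%.
WACC = 0.7092 × 14.2244% + 0.2908 × 5.7222% = 11.7520%.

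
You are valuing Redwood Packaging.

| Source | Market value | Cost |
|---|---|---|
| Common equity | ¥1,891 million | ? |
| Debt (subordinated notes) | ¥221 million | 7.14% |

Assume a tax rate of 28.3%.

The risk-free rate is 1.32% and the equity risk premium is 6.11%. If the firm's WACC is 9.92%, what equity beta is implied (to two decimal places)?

Total capital V = 1891 + 221 = 2112.
Equity weight = 1891/2112 = 0.8954.
Subordinated notes weight = 221/2112 = 0.1046.
Debt contribution = 0.1046 × 7.14% × (1 − 28.3%) = 0.5357%.
Required equity contribution = 9.92% − 0.5357% = 9.3843%  ⇒  Re = 10.4810%.
CAPM: 10.4810% = 1.32% + β × 6.11%  ⇒  β = 1.4994.

1.50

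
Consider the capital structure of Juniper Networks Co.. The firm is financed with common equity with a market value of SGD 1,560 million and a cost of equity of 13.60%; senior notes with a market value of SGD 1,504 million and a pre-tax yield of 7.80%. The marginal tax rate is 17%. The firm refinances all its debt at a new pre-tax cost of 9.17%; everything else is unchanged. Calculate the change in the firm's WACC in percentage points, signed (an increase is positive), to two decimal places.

Current WACC:
Total capital V = 1560 + 1504 = 3064.
Equity: weight = 1560/3064 = 0.5091; cost = 13.6%.
Senior notes: weight = 1504/3064 = 0.4909; after-tax cost = 7.8% × (1 − 17%) = 6.4740%.
WACC = 0.5091 × 13.6000% + 0.4909 × 6.4740% = 10.1021%.
After the change:
Total capital V = 1560 + 1504 = 3064.
Equity: weight = 1560/3064 = 0.5091; cost = 13.6%.
Senior notes: weight = 1504/3064 = 0.4909; after-tax cost = 9.17% × (1 − 17%) = 7.6111%.
WACC = 0.5091 × 13.6000% + 0.4909 × 7.6111% = 10.6603%.
Change in WACC = 10.6603% − 10.1021% = 0.5582 pp.

+0.56 pp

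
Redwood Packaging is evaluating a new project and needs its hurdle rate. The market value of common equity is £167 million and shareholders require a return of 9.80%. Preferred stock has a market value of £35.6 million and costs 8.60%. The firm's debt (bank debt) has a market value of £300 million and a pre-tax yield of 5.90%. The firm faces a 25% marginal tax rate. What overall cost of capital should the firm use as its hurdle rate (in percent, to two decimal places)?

Total capital V = 167 + 35.6 + 300 = 502.6.
Equity: weight = 167/502.6 = 0.3323; cost = 9.8%.
Preferred: weight = 35.6/502.6 = 0.0708; cost = 8.6%.
Bank debt: weight = 300/502.6 = 0.5969; after-tax cost = 5.9% × (1 − 25%) = 4.4250%.
WACC = 0.3323 × 9.8000% + 0.0708 × 8.6000% + 0.5969 × 4.4250% = 6.5067%.

6.51%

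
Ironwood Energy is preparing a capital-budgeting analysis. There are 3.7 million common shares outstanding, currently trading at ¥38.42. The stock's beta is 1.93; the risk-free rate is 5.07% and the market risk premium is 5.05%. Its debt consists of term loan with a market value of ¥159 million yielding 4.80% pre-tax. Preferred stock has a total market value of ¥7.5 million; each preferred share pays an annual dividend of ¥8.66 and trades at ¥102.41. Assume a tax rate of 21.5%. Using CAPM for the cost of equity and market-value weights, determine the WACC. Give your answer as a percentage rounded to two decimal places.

8.97%

Cost of equity via CAPM: Re = 5.07% + 1.93 × 5.05% = 14.8165%.
Cost of preferred: Rp = 8.66 / 102.41 = 8.4562%.
Market value of equity E = 38.42 × 3.7m = 142.154m.
Total capital V = 142.154 + 7.5 + 159 = 308.654.
Equity: weight = 142.154/308.654 = 0.4606; cost = 14.8165%.
Preferred: weight = 7.5/308.654 = 0.0243; cost = 8.4562%.
Term loan: weight = 159/308.654 = 0.5151; after-tax cost = 4.8% × (1 − 21.5%) = 3.7680%.
WACC = 0.4606 × 14.8165% + 0.0243 × 8.4562% + 0.5151 × 3.7680% = 8.9704%.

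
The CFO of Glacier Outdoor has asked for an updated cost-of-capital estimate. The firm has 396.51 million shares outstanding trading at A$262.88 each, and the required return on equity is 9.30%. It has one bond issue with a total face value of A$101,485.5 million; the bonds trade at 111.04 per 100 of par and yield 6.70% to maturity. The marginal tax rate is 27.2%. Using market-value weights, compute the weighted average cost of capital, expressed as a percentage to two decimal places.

7.00%

Market value of equity E = 262.88 × 396.51m = 104234.5488m. Market value of debt D = 101485.5m × 111.04/100 = 112689.4992m.
Total capital V = 104234.5488 + 112689.4992 = 216924.048.
Equity: weight = 104234.5488/216924.048 = 0.4805; cost = 9.3%.
Bonds outstanding: weight = 112689.4992/216924.048 = 0.5195; after-tax cost = 6.7% × (1 − 27.2%) = 4.8776%.
WACC = 0.4805 × 9.3000% + 0.5195 × 4.8776% = 7.0026%.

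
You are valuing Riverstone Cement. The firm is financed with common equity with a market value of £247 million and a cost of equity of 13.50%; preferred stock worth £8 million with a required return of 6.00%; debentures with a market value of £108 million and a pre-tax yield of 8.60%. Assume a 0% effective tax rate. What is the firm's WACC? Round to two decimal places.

11.88%

Total capital V = 247 + 8 + 108 = 363.
Equity: weight = 247/363 = 0.6804; cost = 13.5%.
Preferred: weight = 8/363 = 0.0220; cost = 6%.
Debentures: weight = 108/363 = 0.2975; after-tax cost = 8.6% × (1 − 0%) = 8.6000%.
WACC = 0.6804 × 13.5000% + 0.0220 × 6.0000% + 0.2975 × 8.6000% = 11.8769%.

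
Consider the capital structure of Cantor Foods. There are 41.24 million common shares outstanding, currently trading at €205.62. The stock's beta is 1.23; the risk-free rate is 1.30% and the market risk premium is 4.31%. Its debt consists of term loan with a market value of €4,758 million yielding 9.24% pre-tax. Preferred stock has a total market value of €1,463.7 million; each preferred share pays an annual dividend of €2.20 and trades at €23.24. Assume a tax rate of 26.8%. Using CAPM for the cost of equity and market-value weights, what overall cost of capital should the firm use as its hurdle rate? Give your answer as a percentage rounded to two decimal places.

6.94%

Cost of equity via CAPM: Re = 1.3% + 1.23 × 4.31% = 6.6013%.
Cost of preferred: Rp = 2.2 / 23.24 = 9.4664%.
Market value of equity E = 205.62 × 41.24m = 8479.7688m.
Total capital V = 8479.7688 + 1463.7 + 4758 = 14701.4688.
Equity: weight = 8479.7688/14701.4688 = 0.5768; cost = 6.6013%.
Preferred: weight = 1463.7/14701.4688 = 0.0996; cost = 9.4664%.
Term loan: weight = 4758/14701.4688 = 0.3236; after-tax cost = 9.24% × (1 − 26.8%) = 6.7637%.
WACC = 0.5768 × 6.6013% + 0.0996 × 9.4664% + 0.3236 × 6.7637% = 6.9391%.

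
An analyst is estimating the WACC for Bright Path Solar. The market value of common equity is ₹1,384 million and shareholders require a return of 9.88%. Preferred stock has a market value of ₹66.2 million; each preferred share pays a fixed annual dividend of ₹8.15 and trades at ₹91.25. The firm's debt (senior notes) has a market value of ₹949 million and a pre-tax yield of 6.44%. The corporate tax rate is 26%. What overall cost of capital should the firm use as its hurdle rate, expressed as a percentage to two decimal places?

Cost of preferred: Rp = 8.15 / 91.25 = 8.9315%.
Total capital V = 1384 + 66.2 + 949 = 2399.2.
Equity: weight = 1384/2399.2 = 0.5769; cost = 9.88%.
Preferred: weight = 66.2/2399.2 = 0.0276; cost = 8.9315%.
Senior notes: weight = 949/2399.2 = 0.3955; after-tax cost = 6.44% × (1 − 26%) = 4.7656%.
WACC = 0.5769 × 9.8800% + 0.0276 × 8.9315% + 0.3955 × 4.7656% = 7.8308%.

7.83%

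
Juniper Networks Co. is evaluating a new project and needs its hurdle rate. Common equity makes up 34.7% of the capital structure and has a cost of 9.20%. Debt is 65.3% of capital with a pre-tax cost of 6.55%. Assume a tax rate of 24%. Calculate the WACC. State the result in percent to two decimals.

After-tax cost of debt = 6.55% × (1 − 24%) = 4.9780%.
WACC = 0.347 × 9.2000% + 0.653 × 4.9780% = 6.4430%.

6.44%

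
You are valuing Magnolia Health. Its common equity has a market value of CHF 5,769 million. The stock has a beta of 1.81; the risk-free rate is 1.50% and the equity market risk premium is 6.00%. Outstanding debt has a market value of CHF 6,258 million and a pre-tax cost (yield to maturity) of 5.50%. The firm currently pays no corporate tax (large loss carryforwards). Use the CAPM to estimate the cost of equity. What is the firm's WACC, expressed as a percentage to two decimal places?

8.79%

Cost of equity via CAPM: Re = 1.5% + 1.81 × 6.0% = 12.3600%.
Total capital V = 5769 + 6258 = 12027.
Equity: weight = 5769/12027 = 0.4797; cost = 12.36%.
Debt: weight = 6258/12027 = 0.5203; after-tax cost = 5.5% × (1 − 0%) = 5.5000%.
WACC = 0.4797 × 12.3600% + 0.5203 × 5.5000% = 8.7905%.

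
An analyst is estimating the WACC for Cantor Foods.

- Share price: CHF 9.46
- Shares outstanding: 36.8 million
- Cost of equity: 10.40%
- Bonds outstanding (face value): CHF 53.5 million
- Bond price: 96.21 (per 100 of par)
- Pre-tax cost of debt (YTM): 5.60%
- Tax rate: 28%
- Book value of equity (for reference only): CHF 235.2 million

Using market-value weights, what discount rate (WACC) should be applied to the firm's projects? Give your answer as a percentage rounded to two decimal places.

9.58%

Market value of equity E = 9.46 × 36.8m = 348.128m. Market value of debt D = 53.5m × 96.21/100 = 51.47235m.
Total capital V = 348.128 + 51.47235 = 399.60035.
Equity: weight = 348.128/399.60035 = 0.8712; cost = 10.4%.
Bonds outstanding: weight = 51.47235/399.60035 = 0.1288; after-tax cost = 5.6% × (1 − 28%) = 4.0320%.
WACC = 0.8712 × 10.4000% + 0.1288 × 4.0320% = 9.5797%.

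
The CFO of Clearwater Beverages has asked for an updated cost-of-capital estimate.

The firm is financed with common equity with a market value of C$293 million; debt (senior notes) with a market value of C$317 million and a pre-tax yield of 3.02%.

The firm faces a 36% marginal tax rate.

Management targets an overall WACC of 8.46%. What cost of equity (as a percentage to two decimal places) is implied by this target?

Total capital V = 293 + 317 = 610.
Equity weight = 293/610 = 0.4803.
Senior notes weight = 317/610 = 0.5197.
Debt contribution = 0.5197 × 3.02% × (1 − 36%) = 1.0044%.
Required equity contribution = 8.46% − 1.0044% = 7.4556%.
Re = 7.4556% / 0.4803 = 15.5219%.

15.52%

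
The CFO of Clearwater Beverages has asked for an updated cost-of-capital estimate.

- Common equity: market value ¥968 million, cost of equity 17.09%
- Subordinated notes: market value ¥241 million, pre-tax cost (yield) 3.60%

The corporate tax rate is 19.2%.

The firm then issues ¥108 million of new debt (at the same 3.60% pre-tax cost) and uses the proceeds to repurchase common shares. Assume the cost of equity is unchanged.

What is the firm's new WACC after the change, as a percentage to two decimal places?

After the change:
Total capital V = 860 + 349 = 1209.
Equity: weight = 860/1209 = 0.7113; cost = 17.09%.
Subordinated notes: weight = 349/1209 = 0.2887; after-tax cost = 3.6% × (1 − 19.2%) = 2.9088%.
WACC = 0.7113 × 17.0900% + 0.2887 × 2.9088% = 12.9963%.

13.00%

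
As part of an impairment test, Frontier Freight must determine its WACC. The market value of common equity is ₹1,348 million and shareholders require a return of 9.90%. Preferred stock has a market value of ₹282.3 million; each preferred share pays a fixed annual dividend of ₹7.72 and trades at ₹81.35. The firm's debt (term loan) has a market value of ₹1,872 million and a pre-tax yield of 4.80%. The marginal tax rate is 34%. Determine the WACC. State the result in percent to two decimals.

Cost of preferred: Rp = 7.72 / 81.35 = 9.4899%.
Total capital V = 1348 + 282.3 + 1872 = 3502.3.
Equity: weight = 1348/3502.3 = 0.3849; cost = 9.9%.
Preferred: weight = 282.3/3502.3 = 0.0806; cost = 9.4899%.
Term loan: weight = 1872/3502.3 = 0.5345; after-tax cost = 4.8% × (1 − 34%) = 3.1680%.
WACC = 0.3849 × 9.9000% + 0.0806 × 9.4899% + 0.5345 × 3.1680% = 6.2687%.

6.27%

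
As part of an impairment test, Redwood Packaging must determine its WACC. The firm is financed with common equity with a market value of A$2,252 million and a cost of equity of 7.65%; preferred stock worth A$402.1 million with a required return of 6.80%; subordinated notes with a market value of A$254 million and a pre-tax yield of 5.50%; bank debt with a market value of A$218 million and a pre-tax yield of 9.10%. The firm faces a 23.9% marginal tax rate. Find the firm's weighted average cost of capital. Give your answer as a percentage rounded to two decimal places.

7.21%

Total capital V = 2252 + 402.1 + 254 + 218 = 3126.1.
Equity: weight = 2252/3126.1 = 0.7204; cost = 7.65%.
Preferred: weight = 402.1/3126.1 = 0.1286; cost = 6.8%.
Subordinated notes: weight = 254/3126.1 = 0.0813; after-tax cost = 5.5% × (1 − 23.9%) = 4.1855%.
Bank debt: weight = 218/3126.1 = 0.0697; after-tax cost = 9.1% × (1 − 23.9%) = 6.9251%.
WACC = 0.7204 × 7.6500% + 0.1286 × 6.8000% + 0.0813 × 4.1855% + 0.0697 × 6.9251% = 7.2086%.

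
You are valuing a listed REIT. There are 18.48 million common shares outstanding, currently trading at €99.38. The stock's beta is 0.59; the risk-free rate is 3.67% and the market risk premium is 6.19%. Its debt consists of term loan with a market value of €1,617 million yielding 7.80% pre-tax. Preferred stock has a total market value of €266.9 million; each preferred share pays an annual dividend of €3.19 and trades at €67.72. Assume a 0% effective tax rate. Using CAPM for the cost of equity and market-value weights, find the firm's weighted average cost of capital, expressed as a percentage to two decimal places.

Cost of equity via CAPM: Re = 3.67% + 0.59 × 6.19% = 7.3221%.
Cost of preferred: Rp = 3.19 / 67.72 = 4.7106%.
Market value of equity E = 99.38 × 18.48m = 1836.5424m.
Total capital V = 1836.5424 + 266.9 + 1617 = 3720.4424.
Equity: weight = 1836.5424/3720.4424 = 0.4936; cost = 7.3221%.
Preferred: weight = 266.9/3720.4424 = 0.0717; cost = 4.7106%.
Term loan: weight = 1617/3720.4424 = 0.4346; after-tax cost = 7.8% × (1 − 0%) = 7.8000%.
WACC = 0.4936 × 7.3221% + 0.0717 × 4.7106% + 0.4346 × 7.8000% = 7.3425%.

7.34%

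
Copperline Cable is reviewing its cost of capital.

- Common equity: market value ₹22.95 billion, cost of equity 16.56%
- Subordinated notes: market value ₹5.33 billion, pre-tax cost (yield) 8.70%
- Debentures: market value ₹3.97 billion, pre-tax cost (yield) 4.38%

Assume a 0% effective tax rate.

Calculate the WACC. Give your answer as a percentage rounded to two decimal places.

Total capital V = 22.95 + 5.33 + 3.97 = 32.25.
Equity: weight = 22.95/32.25 = 0.7116; cost = 16.56%.
Subordinated notes: weight = 5.33/32.25 = 0.1653; after-tax cost = 8.7% × (1 − 0%) = 8.7000%.
Debentures: weight = 3.97/32.25 = 0.1231; after-tax cost = 4.38% × (1 − 0%) = 4.3800%.
WACC = 0.7116 × 16.5600% + 0.1653 × 8.7000% + 0.1231 × 4.3800% = 13.7616%.

13.76%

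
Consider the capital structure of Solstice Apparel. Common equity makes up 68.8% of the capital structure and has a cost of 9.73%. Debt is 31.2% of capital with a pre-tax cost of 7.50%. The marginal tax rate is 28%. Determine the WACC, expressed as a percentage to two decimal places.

8.38%

After-tax cost of debt = 7.5% × (1 − 28%) = 5.4000%.
WACC = 0.688 × 9.7300% + 0.312 × 5.4000% = 8.3790%.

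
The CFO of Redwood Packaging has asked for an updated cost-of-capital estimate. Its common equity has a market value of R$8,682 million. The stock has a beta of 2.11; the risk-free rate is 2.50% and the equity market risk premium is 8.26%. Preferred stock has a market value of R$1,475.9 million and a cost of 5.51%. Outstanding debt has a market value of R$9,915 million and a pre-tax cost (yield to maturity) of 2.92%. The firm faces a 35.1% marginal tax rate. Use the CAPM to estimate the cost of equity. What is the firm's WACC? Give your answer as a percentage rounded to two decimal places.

9.96%

Cost of equity via CAPM: Re = 2.5% + 2.11 × 8.26% = 19.9286%.
Total capital V = 8682 + 1475.9 + 9915 = 20072.9.
Equity: weight = 8682/20072.9 = 0.4325; cost = 19.9286%.
Preferred: weight = 1475.9/20072.9 = 0.0735; cost = 5.51%.
Debt: weight = 9915/20072.9 = 0.4939; after-tax cost = 2.92% × (1 − 35.1%) = 1.8951%.
WACC = 0.4325 × 19.9286% + 0.0735 × 5.5100% + 0.4939 × 1.8951% = 9.9608%.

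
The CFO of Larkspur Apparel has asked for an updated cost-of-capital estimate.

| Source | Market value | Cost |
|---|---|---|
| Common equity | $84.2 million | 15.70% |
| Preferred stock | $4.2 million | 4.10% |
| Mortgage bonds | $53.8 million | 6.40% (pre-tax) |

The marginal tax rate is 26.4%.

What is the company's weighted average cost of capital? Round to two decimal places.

Total capital V = 84.2 + 4.2 + 53.8 = 142.2.
Equity: weight = 84.2/142.2 = 0.5921; cost = 15.7%.
Preferred: weight = 4.2/142.2 = 0.0295; cost = 4.1%.
Mortgage bonds: weight = 53.8/142.2 = 0.3783; after-tax cost = 6.4% × (1 − 26.4%) = 4.7104%.
WACC = 0.5921 × 15.7000% + 0.0295 × 4.1000% + 0.3783 × 4.7104% = 11.1996%.

11.20%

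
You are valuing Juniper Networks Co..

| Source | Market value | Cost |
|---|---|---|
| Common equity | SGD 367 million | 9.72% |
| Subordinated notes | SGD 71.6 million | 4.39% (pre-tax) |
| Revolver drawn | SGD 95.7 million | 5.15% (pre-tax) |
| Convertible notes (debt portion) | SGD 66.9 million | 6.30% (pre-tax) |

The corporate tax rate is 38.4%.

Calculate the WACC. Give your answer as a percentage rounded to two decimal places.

Total capital V = 367 + 71.6 + 95.7 + 66.9 = 601.2.
Equity: weight = 367/601.2 = 0.6104; cost = 9.72%.
Subordinated notes: weight = 71.6/601.2 = 0.1191; after-tax cost = 4.39% × (1 − 38.4%) = 2.7042%.
Revolver drawn: weight = 95.7/601.2 = 0.1592; after-tax cost = 5.15% × (1 − 38.4%) = 3.1724%.
Convertible notes (debt portion): weight = 66.9/601.2 = 0.1113; after-tax cost = 6.3% × (1 − 38.4%) = 3.8808%.
WACC = 0.6104 × 9.7200% + 0.1191 × 2.7042% + 0.1592 × 3.1724% + 0.1113 × 3.8808% = 7.1924%.

7.19%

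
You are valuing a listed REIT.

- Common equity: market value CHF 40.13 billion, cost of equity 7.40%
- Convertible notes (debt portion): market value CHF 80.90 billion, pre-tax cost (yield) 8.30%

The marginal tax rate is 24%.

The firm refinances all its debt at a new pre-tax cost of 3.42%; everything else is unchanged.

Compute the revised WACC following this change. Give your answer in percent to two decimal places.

After the change:
Total capital V = 40.13 + 80.9 = 121.03.
Equity: weight = 40.13/121.03 = 0.3316; cost = 7.4%.
Convertible notes (debt portion): weight = 80.9/121.03 = 0.6684; after-tax cost = 3.42% × (1 − 24%) = 2.5992%.
WACC = 0.3316 × 7.4000% + 0.6684 × 2.5992% = 4.1910%.

4.19%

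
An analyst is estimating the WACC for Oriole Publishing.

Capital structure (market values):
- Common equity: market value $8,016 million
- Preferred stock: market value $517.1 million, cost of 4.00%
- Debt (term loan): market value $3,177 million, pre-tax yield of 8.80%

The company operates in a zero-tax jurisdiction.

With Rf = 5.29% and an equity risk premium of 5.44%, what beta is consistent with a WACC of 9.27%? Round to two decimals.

0.83

Total capital V = 8016 + 517.1 + 3177 = 11710.1.
Equity weight = 8016/11710.1 = 0.6845.
Preferred weight = 517.1/11710.1 = 0.0442.
Term loan weight = 3177/11710.1 = 0.2713.
Debt contribution = 0.2713 × 8.8% × (1 − 0%) = 2.3875%.
Preferred contribution = 0.0442 × 4% = 0.1766%.
Required equity contribution = 9.27% − 2.5641% = 6.7059%  ⇒  Re = 9.7962%.
CAPM: 9.7962% = 5.29% + β × 5.44%  ⇒  β = 0.8284.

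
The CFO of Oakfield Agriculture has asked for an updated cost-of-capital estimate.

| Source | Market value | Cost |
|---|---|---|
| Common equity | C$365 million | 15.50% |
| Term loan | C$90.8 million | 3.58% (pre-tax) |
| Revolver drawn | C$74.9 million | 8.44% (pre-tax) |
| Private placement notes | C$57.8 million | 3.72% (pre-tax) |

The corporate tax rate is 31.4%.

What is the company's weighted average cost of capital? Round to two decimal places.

Total capital V = 365 + 90.8 + 74.9 + 57.8 = 588.5.
Equity: weight = 365/588.5 = 0.6202; cost = 15.5%.
Term loan: weight = 90.8/588.5 = 0.1543; after-tax cost = 3.58% × (1 − 31.4%) = 2.4559%.
Revolver drawn: weight = 74.9/588.5 = 0.1273; after-tax cost = 8.44% × (1 − 31.4%) = 5.7898%.
Private placement notes: weight = 57.8/588.5 = 0.0982; after-tax cost = 3.72% × (1 − 31.4%) = 2.5519%.
WACC = 0.6202 × 15.5000% + 0.1543 × 2.4559% + 0.1273 × 5.7898% + 0.0982 × 2.5519% = 10.9799%.

10.98%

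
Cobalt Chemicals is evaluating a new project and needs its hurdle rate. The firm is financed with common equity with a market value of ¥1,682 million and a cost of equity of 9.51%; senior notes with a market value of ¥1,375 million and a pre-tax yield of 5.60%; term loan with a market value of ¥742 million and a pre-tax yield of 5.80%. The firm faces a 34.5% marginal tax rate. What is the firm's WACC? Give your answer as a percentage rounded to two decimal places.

Total capital V = 1682 + 1375 + 742 = 3799.
Equity: weight = 1682/3799 = 0.4427; cost = 9.51%.
Senior notes: weight = 1375/3799 = 0.3619; after-tax cost = 5.6% × (1 − 34.5%) = 3.6680%.
Term loan: weight = 742/3799 = 0.1953; after-tax cost = 5.8% × (1 − 34.5%) = 3.7990%.
WACC = 0.4427 × 9.5100% + 0.3619 × 3.6680% + 0.1953 × 3.7990% = 6.2801%.

6.28%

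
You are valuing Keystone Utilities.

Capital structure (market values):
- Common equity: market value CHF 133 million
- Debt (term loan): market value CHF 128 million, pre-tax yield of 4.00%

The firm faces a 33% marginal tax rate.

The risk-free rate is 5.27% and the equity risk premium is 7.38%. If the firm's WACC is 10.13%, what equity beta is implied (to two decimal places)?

Total capital V = 133 + 128 = 261.
Equity weight = 133/261 = 0.5096.
Term loan weight = 128/261 = 0.4904.
Debt contribution = 0.4904 × 4% × (1 − 33%) = 1.3143%.
Required equity contribution = 10.13% − 1.3143% = 8.8157%  ⇒  Re = 17.2999%.
CAPM: 17.2999% = 5.27% + β × 7.38%  ⇒  β = 1.6301.

1.63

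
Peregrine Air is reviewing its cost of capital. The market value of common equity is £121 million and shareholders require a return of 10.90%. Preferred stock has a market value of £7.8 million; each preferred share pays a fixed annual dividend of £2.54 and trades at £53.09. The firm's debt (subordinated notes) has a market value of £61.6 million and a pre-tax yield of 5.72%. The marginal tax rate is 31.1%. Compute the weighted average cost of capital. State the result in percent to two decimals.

8.40%

Cost of preferred: Rp = 2.54 / 53.09 = 4.7843%.
Total capital V = 121 + 7.8 + 61.6 = 190.4.
Equity: weight = 121/190.4 = 0.6355; cost = 10.9%.
Preferred: weight = 7.8/190.4 = 0.0410; cost = 4.7843%.
Subordinated notes: weight = 61.6/190.4 = 0.3235; after-tax cost = 5.72% × (1 − 31.1%) = 3.9411%.
WACC = 0.6355 × 10.9000% + 0.0410 × 4.7843% + 0.3235 × 3.9411% = 8.3980%.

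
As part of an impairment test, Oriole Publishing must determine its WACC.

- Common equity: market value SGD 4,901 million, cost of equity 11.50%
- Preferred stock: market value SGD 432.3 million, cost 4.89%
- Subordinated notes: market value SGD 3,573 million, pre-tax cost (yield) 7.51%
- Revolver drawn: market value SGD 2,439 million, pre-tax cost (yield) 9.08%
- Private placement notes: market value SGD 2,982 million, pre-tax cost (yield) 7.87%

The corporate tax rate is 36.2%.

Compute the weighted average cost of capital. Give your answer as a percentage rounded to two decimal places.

Total capital V = 4901 + 432.3 + 3573 + 2439 + 2982 = 14327.3.
Equity: weight = 4901/14327.3 = 0.3421; cost = 11.5%.
Preferred: weight = 432.3/14327.3 = 0.0302; cost = 4.89%.
Subordinated notes: weight = 3573/14327.3 = 0.2494; after-tax cost = 7.51% × (1 − 36.2%) = 4.7914%.
Revolver drawn: weight = 2439/14327.3 = 0.1702; after-tax cost = 9.08% × (1 − 36.2%) = 5.7930%.
Private placement notes: weight = 2982/14327.3 = 0.2081; after-tax cost = 7.87% × (1 − 36.2%) = 5.0211%.
WACC = 0.3421 × 11.5000% + 0.0302 × 4.8900% + 0.2494 × 4.7914% + 0.1702 × 5.7930% + 0.2081 × 5.0211% = 7.3075%.

7.31%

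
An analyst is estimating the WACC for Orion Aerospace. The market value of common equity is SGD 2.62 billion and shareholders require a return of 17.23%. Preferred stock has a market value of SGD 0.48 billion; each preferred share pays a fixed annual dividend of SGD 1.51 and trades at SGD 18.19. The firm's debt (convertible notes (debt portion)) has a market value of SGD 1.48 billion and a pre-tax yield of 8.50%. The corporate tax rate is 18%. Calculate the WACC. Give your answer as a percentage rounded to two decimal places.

Cost of preferred: Rp = 1.51 / 18.19 = 8.3013%.
Total capital V = 2.62 + 0.48 + 1.48 = 4.58.
Equity: weight = 2.62/4.58 = 0.5721; cost = 17.23%.
Preferred: weight = 0.48/4.58 = 0.1048; cost = 8.3013%.
Convertible notes (debt portion): weight = 1.48/4.58 = 0.3231; after-tax cost = 8.5% × (1 − 18%) = 6.9700%.
WACC = 0.5721 × 17.2300% + 0.1048 × 8.3013% + 0.3231 × 6.9700% = 12.9788%.

12.98%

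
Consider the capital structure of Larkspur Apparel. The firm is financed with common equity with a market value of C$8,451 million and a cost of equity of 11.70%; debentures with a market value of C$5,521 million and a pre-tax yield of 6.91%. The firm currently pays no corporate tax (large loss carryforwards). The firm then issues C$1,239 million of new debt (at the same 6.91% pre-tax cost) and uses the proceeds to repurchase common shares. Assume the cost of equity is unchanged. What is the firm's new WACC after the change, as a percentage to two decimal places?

9.38%

After the change:
Total capital V = 7212 + 6760 = 13972.
Equity: weight = 7212/13972 = 0.5162; cost = 11.7%.
Debentures: weight = 6760/13972 = 0.4838; after-tax cost = 6.91% × (1 − 0%) = 6.9100%.
WACC = 0.5162 × 11.7000% + 0.4838 × 6.9100% = 9.3825%.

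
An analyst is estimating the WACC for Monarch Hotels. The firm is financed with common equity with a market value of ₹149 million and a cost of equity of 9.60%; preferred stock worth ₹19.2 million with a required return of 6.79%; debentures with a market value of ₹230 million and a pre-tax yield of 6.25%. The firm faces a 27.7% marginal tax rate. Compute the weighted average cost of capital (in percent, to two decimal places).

Total capital V = 149 + 19.2 + 230 = 398.2.
Equity: weight = 149/398.2 = 0.3742; cost = 9.6%.
Preferred: weight = 19.2/398.2 = 0.0482; cost = 6.79%.
Debentures: weight = 230/398.2 = 0.5776; after-tax cost = 6.25% × (1 − 27.7%) = 4.5188%.
WACC = 0.3742 × 9.6000% + 0.0482 × 6.7900% + 0.5776 × 4.5188% = 6.5296%.

6.53%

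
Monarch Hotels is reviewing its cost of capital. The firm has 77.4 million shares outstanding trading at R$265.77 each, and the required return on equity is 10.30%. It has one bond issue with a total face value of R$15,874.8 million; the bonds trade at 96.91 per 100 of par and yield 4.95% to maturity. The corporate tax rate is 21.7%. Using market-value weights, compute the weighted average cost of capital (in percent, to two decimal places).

7.55%

Market value of equity E = 265.77 × 77.4m = 20570.598m. Market value of debt D = 15874.8m × 96.91/100 = 15384.26868m.
Total capital V = 20570.598 + 15384.26868 = 35954.86668.
Equity: weight = 20570.598/35954.86668 = 0.5721; cost = 10.3%.
Bonds outstanding: weight = 15384.26868/35954.86668 = 0.4279; after-tax cost = 4.95% × (1 − 21.7%) = 3.8759%.
WACC = 0.5721 × 10.3000% + 0.4279 × 3.8759% = 7.5513%.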